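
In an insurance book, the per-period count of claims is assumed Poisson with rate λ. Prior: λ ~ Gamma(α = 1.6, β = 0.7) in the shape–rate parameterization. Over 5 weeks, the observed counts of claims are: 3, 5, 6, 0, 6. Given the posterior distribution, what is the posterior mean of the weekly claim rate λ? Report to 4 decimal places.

With a Gamma(shape α, rate β) prior, the Poisson likelihood is conjugate: the posterior is Gamma(α + ΣXᵢ, β + n).
Sum of counts S = 20 over n = 5 weeks.
Posterior: Gamma(α+S, β+n) = Gamma(1.6+20, 0.7+5) = Gamma(21.6, 5.7).
Posterior mean = α/β = 21.6/5.7 = 3.7895.

3.7895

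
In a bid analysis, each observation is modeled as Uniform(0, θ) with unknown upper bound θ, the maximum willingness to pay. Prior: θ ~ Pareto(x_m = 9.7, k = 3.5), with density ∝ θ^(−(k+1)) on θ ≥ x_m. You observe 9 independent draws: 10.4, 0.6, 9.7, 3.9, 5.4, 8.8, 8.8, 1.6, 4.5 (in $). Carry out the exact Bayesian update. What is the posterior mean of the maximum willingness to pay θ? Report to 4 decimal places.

A Pareto(scale x_m, shape k) prior on the upper bound θ of Uniform(0, θ) is conjugate: posterior is Pareto(max(x_m, max xᵢ), k + n).
Sample maximum = 10.4; prior scale x_m = 9.7 → posterior scale = max = 10.4.
Posterior shape = 3.5 + 9 = 12.5.
E[θ|data] = k·x_m/(k−1) = 12.5·10.4/11.5 = 11.3043.

11.3043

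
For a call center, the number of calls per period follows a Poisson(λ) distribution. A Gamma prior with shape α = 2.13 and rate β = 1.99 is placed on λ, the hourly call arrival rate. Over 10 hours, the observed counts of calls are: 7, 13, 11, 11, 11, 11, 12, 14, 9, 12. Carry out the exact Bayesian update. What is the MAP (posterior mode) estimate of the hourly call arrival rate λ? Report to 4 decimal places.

9.3520

With a Gamma(shape α, rate β) prior, the Poisson likelihood is conjugate: the posterior is Gamma(α + ΣXᵢ, β + n).
Sum of counts S = 111 over n = 10 hours.
Posterior: Gamma(α+S, β+n) = Gamma(2.13+111, 1.99+10) = Gamma(113.13, 11.99).
Mode of Gamma(α,β) for α≥1 is (α−1)/β = 112.13/11.99 = 9.3520.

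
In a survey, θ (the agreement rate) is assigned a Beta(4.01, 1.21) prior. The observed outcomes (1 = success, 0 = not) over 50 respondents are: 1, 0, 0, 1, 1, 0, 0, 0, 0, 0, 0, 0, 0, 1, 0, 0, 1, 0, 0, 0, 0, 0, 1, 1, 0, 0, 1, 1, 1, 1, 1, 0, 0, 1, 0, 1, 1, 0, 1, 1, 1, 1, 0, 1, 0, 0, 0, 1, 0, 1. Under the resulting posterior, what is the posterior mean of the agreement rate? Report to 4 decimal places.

The Beta prior is conjugate to a Binomial/Bernoulli likelihood; the update adds successes to α and failures to β.
Posterior: Beta(α+k, β+n−k) = Beta(4.01+22, 1.21+28) = Beta(26.01, 29.21).
Posterior mean = α/(α+β) = 26.01/55.22 = 0.4710.

0.4710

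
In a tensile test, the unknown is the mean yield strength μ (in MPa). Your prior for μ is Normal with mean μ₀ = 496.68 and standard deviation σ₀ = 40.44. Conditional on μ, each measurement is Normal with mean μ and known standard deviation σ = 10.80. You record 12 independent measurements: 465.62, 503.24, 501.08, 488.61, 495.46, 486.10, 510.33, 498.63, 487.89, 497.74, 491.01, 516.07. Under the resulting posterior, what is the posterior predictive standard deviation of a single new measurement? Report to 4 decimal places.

For Normal data with known variance σ², a Normal(μ₀, σ₀²) prior on μ is conjugate. Posterior precision = 1/σ₀² + n/σ²; posterior mean is the precision-weighted average of μ₀ and x̄.
σ₀² = 40.44² = 1635.3936, σ² = 10.80² = 116.64; σ² + n·σ₀² = 116.64 + 12·1635.3936 = 19741.3632.
Posterior precision = 1/σ₀² + n/σ² = 1/1635.3936 + 12/116.64 = (σ² + n·σ₀²)/(σ₀²σ²) = 19741.3632/(1635.3936·116.64); posterior variance σₙ² = σ₀²σ²/(σ² + n·σ₀²) = 1635.3936·116.64/19741.3632 = 9.662570.
Predictive variance for one new observation = σₙ² + σ² = 1635.3936·116.64/19741.3632 + 116.64 = σ²·(σ₀² + 19741.3632)/19741.3632 = 116.64·21376.7568/19741.3632 = 126.302570; SD = √(116.64·21376.7568/19741.3632) = 11.2384.

11.2384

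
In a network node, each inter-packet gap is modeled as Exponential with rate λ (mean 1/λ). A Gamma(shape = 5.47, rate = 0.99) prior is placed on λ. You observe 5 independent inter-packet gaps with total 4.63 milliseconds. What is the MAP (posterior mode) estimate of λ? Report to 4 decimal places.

1.6851

With a Gamma(shape α, rate β) prior on the exponential rate λ, the posterior after n observations with total T = Σxᵢ is Gamma(α+n, β+T).
Posterior: Gamma(5.47+5, 0.99+4.63) = Gamma(10.47, 5.62).
Mode = (α−1)/β = 1.6851.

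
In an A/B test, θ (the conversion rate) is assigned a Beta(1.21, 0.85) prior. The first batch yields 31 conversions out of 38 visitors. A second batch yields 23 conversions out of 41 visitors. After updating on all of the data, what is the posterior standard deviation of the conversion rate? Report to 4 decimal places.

The Beta prior is conjugate to a Binomial/Bernoulli likelihood; the update adds successes to α and failures to β.
After batch 1: Beta(1.21+31, 0.85+7) = Beta(32.21, 7.85).
After batch 2: Beta(32.21+23, 7.85+18) = Beta(55.21, 25.85).
Var = αβ/((α+β)²(α+β+1)) = 55.21·25.85/(81.06²·82.06) = 0.00264688; SD = √0.00264688 = 0.0514.

0.0514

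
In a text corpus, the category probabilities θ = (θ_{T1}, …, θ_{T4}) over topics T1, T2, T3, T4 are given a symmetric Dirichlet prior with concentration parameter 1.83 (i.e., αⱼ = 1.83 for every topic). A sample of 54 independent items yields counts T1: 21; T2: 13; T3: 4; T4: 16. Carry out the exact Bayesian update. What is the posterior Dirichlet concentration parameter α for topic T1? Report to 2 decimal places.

The Dirichlet prior is conjugate to the Multinomial likelihood: each posterior αⱼ = prior αⱼ + observed count nⱼ.
Posterior concentration: (22.83, 14.83, 5.83, 17.83), total = 61.32.
α_{T1} = 1.83 + 21 = 22.83.

22.83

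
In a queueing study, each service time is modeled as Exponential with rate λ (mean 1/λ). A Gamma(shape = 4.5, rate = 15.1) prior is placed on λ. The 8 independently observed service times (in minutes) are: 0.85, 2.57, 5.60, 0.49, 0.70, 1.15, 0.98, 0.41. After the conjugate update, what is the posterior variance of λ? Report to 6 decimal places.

0.016116

With a Gamma(shape α, rate β) prior on the exponential rate λ, the posterior after n observations with total T = Σxᵢ is Gamma(α+n, β+T).
Sum of observations T = 12.75 minutes; n = 8.
Posterior: Gamma(4.5+8, 15.1+12.75) = Gamma(12.5, 27.85).
Var = α/β² = 0.016116.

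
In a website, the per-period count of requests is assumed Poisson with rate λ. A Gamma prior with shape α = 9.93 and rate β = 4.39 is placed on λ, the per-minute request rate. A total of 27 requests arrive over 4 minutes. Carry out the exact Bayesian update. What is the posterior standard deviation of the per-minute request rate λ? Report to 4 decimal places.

With a Gamma(shape α, rate β) prior, the Poisson likelihood is conjugate: the posterior is Gamma(α + ΣXᵢ, β + n).
Posterior: Gamma(α+S, β+n) = Gamma(9.93+27, 4.39+4) = Gamma(36.93, 8.39).
SD = √α/β = √36.93/8.39 = 0.7243.

0.7243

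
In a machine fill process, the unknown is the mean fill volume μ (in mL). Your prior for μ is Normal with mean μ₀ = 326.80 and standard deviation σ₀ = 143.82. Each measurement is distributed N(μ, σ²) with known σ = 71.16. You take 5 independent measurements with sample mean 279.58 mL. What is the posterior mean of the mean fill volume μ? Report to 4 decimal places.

281.7841

For Normal data with known variance σ², a Normal(μ₀, σ₀²) prior on μ is conjugate. Posterior precision = 1/σ₀² + n/σ²; posterior mean is the precision-weighted average of μ₀ and x̄.
n·x̄ = 5·279.58 = 1397.9.
σ₀² = 143.82² = 20684.1924, σ² = 71.16² = 5063.7456; σ² + n·σ₀² = 5063.7456 + 5·20684.1924 = 108484.7076.
Posterior mean = (μ₀/σ₀² + n·x̄/σ²)/(1/σ₀² + n/σ²) = (σ²·μ₀ + σ₀²·n·x̄)/(σ² + n·σ₀²) = (5063.7456·326.80 + 20684.1924·1397.9)/108484.7076 = 30569264.61804/108484.7076 = 281.7841.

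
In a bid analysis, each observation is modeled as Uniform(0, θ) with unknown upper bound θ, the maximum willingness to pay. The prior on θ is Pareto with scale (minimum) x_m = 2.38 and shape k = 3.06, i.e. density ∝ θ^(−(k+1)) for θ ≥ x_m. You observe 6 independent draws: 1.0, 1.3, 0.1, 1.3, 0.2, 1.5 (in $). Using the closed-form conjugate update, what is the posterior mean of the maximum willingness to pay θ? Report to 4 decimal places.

A Pareto(scale x_m, shape k) prior on the upper bound θ of Uniform(0, θ) is conjugate: posterior is Pareto(max(x_m, max xᵢ), k + n).
Sample maximum = 1.5; prior scale x_m = 2.38 → posterior scale = max = 2.38.
Posterior shape = 3.06 + 6 = 9.06.
E[θ|data] = k·x_m/(k−1) = 9.06·2.38/8.06 = 2.6753.

2.6753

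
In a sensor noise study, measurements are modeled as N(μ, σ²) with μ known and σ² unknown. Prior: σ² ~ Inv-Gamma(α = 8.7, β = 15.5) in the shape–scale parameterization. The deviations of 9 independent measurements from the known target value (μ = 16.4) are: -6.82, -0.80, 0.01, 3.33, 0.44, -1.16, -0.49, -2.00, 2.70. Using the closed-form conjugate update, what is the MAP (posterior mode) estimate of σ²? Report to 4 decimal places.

With known mean μ and an Inverse-Gamma(α, β) prior on σ², the Normal likelihood is conjugate: posterior is Inv-Gamma(α + n/2, β + Σ(xᵢ−μ)²/2).
Σ(xᵢ−μ)² = (-6.82)² + (-0.80)² + (0.01)² + (3.33)² + (0.44)² + (-1.16)² + (-0.49)² + (-2.00)² + (2.70)² = 71.3107.
Posterior: Inv-Gamma(8.7 + 9/2, 15.5 + 71.3107/2) = Inv-Gamma(13.20, 51.15535).
Mode = β/(α+1) = 51.15535/14.20 = 3.6025.

3.6025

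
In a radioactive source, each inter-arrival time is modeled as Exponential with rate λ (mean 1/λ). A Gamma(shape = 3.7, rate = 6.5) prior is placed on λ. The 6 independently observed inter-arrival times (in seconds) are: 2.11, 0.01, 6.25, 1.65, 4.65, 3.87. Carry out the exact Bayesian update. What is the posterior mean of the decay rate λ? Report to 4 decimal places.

With a Gamma(shape α, rate β) prior on the exponential rate λ, the posterior after n observations with total T = Σxᵢ is Gamma(α+n, β+T).
Sum of observations T = 18.54 seconds; n = 6.
Posterior: Gamma(3.7+6, 6.5+18.54) = Gamma(9.7, 25.04).
Posterior mean of λ = α/β = 9.7/25.04 = 0.3874.

0.3874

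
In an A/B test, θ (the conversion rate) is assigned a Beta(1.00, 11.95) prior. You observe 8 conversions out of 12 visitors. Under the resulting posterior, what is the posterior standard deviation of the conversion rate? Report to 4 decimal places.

The Beta prior is conjugate to a Binomial/Bernoulli likelihood; the update adds successes to α and failures to β.
Posterior: Beta(α+k, β+n−k) = Beta(1.00+8, 11.95+4) = Beta(9.00, 15.95).
Var = αβ/((α+β)²(α+β+1)) = 9.00·15.95/(24.95²·25.95) = 0.00888638; SD = √0.00888638 = 0.0943.

0.0943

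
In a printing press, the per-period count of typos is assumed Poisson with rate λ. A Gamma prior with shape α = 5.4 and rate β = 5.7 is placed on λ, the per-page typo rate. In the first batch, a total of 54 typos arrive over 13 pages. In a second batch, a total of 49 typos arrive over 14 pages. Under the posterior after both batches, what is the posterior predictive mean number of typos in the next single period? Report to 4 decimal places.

3.3150

With a Gamma(shape α, rate β) prior, the Poisson likelihood is conjugate: the posterior is Gamma(α + ΣXᵢ, β + n).
After batch 1: Gamma(α+S, β+n) = Gamma(5.4+54, 5.7+13) = Gamma(59.4, 18.7).
After batch 2: Gamma(α+S, β+n) = Gamma(59.4+49, 18.7+14) = Gamma(108.4, 32.7).
The predictive distribution for one future period is NegBinom with mean α/β = 3.3150.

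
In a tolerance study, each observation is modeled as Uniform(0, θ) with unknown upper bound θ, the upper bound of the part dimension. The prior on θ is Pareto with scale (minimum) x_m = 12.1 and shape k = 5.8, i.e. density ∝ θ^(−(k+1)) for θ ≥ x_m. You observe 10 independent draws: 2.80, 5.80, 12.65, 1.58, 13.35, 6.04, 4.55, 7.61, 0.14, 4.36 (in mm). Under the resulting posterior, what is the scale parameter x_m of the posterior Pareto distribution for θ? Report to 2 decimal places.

A Pareto(scale x_m, shape k) prior on the upper bound θ of Uniform(0, θ) is conjugate: posterior is Pareto(max(x_m, max xᵢ), k + n).
Sample maximum = 13.35; prior scale x_m = 12.1 → posterior scale = max = 13.35.
Posterior shape = 5.8 + 10 = 15.8.
Posterior scale x_m = 13.35.

13.35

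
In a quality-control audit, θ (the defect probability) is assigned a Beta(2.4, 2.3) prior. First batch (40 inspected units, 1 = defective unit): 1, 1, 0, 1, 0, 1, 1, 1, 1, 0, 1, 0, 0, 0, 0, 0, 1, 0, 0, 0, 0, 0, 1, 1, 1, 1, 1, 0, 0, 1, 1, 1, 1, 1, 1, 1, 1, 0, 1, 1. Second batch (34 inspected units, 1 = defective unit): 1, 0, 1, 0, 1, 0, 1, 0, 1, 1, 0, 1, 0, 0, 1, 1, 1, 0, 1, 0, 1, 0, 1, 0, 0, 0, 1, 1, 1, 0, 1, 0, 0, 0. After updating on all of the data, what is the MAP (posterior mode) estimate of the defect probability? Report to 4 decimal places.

The Beta prior is conjugate to a Binomial/Bernoulli likelihood; the update adds successes to α and failures to β.
After batch 1: Beta(2.4+24, 2.3+16) = Beta(26.4, 18.3).
After batch 2: Beta(26.4+17, 18.3+17) = Beta(43.4, 35.3).
Mode of Beta(a,b) for a,b>1 is (a−1)/(a+b−2) = 42.4/76.7 = 0.5528.

0.5528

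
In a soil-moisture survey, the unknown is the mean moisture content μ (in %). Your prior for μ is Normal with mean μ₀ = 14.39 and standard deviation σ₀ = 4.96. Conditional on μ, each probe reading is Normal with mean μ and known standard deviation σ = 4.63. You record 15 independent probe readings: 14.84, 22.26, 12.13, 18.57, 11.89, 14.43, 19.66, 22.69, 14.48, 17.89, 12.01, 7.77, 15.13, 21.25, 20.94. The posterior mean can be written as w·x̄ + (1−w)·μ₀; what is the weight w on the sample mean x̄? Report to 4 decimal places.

0.9451

For Normal data with known variance σ², a Normal(μ₀, σ₀²) prior on μ is conjugate. Posterior precision = 1/σ₀² + n/σ²; posterior mean is the precision-weighted average of μ₀ and x̄.
σ₀² = 4.96² = 24.6016, σ² = 4.63² = 21.4369. Prior precision 1/σ₀² = 1/24.6016; data precision n/σ² = 15/21.4369.
w = (n/σ²)/(1/σ₀² + n/σ²) = n·σ₀²/(σ² + n·σ₀²) = 15·24.6016/(21.4369 + 15·24.6016) = 369.024/390.4609 = 0.9451.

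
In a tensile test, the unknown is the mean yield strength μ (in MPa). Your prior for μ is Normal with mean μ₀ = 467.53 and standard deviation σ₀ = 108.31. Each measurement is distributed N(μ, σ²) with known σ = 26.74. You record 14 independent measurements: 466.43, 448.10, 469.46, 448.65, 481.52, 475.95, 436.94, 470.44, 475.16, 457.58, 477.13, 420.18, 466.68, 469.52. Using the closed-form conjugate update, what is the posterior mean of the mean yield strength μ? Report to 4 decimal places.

461.7210

For Normal data with known variance σ², a Normal(μ₀, σ₀²) prior on μ is conjugate. Posterior precision = 1/σ₀² + n/σ²; posterior mean is the precision-weighted average of μ₀ and x̄.
Σxᵢ = 466.43 + 448.10 + 469.46 + 448.65 + 481.52 + 475.95 + 436.94 + 470.44 + 475.16 + 457.58 + 477.13 + 420.18 + 466.68 + 469.52 = 6463.74, so n·x̄ = 6463.74.
σ₀² = 108.31² = 11731.0561, σ² = 26.74² = 715.0276; σ² + n·σ₀² = 715.0276 + 14·11731.0561 = 164949.813.
Posterior mean = (μ₀/σ₀² + n·x̄/σ²)/(1/σ₀² + n/σ²) = (σ²·μ₀ + σ₀²·n·x̄)/(σ² + n·σ₀²) = (715.0276·467.53 + 11731.0561·6463.74)/164949.813 = 76160793.409642/164949.813 = 461.7210.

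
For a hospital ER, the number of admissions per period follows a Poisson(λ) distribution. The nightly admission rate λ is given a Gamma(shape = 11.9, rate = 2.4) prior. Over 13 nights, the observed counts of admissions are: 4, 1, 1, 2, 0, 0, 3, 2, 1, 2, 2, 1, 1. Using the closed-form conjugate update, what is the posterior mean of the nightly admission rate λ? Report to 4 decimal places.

2.0714

With a Gamma(shape α, rate β) prior, the Poisson likelihood is conjugate: the posterior is Gamma(α + ΣXᵢ, β + n).
Sum of counts S = 20 over n = 13 nights.
Posterior: Gamma(α+S, β+n) = Gamma(11.9+20, 2.4+13) = Gamma(31.9, 15.4).
Posterior mean = α/β = 31.9/15.4 = 2.0714.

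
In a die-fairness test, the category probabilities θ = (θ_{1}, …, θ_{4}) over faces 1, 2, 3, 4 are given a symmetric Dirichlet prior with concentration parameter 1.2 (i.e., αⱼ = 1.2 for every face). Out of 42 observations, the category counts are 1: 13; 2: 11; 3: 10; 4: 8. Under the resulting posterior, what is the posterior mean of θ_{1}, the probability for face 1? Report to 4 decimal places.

0.3034

The Dirichlet prior is conjugate to the Multinomial likelihood: each posterior αⱼ = prior αⱼ + observed count nⱼ.
Posterior concentration: (14.2, 12.2, 11.2, 9.2), total = 46.8.
E[θ_{1}|data] = α_{1}/Σα = 14.2/46.8 = 0.3034.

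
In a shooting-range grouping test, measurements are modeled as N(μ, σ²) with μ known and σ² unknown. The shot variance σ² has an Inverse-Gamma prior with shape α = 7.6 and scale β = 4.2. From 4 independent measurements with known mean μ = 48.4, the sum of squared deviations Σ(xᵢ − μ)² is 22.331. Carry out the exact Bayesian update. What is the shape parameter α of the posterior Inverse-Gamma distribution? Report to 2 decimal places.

With known mean μ and an Inverse-Gamma(α, β) prior on σ², the Normal likelihood is conjugate: posterior is Inv-Gamma(α + n/2, β + Σ(xᵢ−μ)²/2).
Posterior: Inv-Gamma(7.6 + 4/2, 4.2 + 22.331/2) = Inv-Gamma(9.60, 15.3655).
Posterior α = 9.60.

9.60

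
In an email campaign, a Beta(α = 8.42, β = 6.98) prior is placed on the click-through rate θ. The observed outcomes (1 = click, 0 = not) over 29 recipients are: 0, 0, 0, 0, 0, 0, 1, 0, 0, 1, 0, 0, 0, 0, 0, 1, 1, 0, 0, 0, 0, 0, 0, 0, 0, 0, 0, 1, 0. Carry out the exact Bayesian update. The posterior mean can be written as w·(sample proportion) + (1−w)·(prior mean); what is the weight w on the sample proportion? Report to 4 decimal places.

The Beta prior is conjugate to a Binomial/Bernoulli likelihood; the update adds successes to α and failures to β.
Posterior mean = (α₀+k)/(α₀+β₀+n) = [n/(α₀+β₀+n)]·(k/n) + [(α₀+β₀)/(α₀+β₀+n)]·α₀/(α₀+β₀), so only n and the prior enter the weight.
The weight on the data is w = n/(α₀+β₀+n) = 29/(8.42+6.98+29) = 29/44.40 = 0.6532.

0.6532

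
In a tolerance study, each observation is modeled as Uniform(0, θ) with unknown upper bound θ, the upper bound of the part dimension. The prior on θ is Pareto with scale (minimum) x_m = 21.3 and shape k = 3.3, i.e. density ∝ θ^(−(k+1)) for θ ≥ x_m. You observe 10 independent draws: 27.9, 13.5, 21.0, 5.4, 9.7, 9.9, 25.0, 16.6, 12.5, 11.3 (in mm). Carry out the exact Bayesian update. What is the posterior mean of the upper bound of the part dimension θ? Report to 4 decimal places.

A Pareto(scale x_m, shape k) prior on the upper bound θ of Uniform(0, θ) is conjugate: posterior is Pareto(max(x_m, max xᵢ), k + n).
Sample maximum = 27.9; prior scale x_m = 21.3 → posterior scale = max = 27.9.
Posterior shape = 3.3 + 10 = 13.3.
E[θ|data] = k·x_m/(k−1) = 13.3·27.9/12.3 = 30.1683.

30.1683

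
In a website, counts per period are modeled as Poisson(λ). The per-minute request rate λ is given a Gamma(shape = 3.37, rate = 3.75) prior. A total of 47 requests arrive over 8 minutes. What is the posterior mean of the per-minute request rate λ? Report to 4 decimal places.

With a Gamma(shape α, rate β) prior, the Poisson likelihood is conjugate: the posterior is Gamma(α + ΣXᵢ, β + n).
Posterior: Gamma(α+S, β+n) = Gamma(3.37+47, 3.75+8) = Gamma(50.37, 11.75).
Posterior mean = α/β = 50.37/11.75 = 4.2868.

4.2868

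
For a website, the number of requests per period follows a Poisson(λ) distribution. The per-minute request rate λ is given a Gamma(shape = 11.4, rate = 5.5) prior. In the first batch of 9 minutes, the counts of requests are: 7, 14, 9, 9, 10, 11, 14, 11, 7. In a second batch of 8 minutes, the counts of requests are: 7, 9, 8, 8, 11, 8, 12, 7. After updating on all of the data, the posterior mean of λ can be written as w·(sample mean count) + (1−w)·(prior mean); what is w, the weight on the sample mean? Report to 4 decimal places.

With a Gamma(shape α, rate β) prior, the Poisson likelihood is conjugate: the posterior is Gamma(α + ΣXᵢ, β + n).
Total number of minutes: n = 9 + 8 = 17.
Posterior mean = (α₀+S)/(β₀+n) = [n/(β₀+n)]·(S/n) + [β₀/(β₀+n)]·(α₀/β₀), so only n and β₀ enter the weight.
Weight on data w = n/(β₀+n) = 17/(5.5+17) = 17/22.5 = 0.7556.

0.7556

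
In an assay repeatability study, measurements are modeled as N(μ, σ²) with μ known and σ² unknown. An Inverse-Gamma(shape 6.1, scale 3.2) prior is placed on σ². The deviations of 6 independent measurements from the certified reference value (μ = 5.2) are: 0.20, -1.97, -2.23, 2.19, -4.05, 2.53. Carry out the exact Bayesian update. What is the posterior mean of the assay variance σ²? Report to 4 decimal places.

2.6477

With known mean μ and an Inverse-Gamma(α, β) prior on σ², the Normal likelihood is conjugate: posterior is Inv-Gamma(α + n/2, β + Σ(xᵢ−μ)²/2).
Σ(xᵢ−μ)² = (0.20)² + (-1.97)² + (-2.23)² + (2.19)² + (-4.05)² + (2.53)² = 36.4933.
Posterior: Inv-Gamma(6.1 + 6/2, 3.2 + 36.4933/2) = Inv-Gamma(9.10, 21.44665).
E[σ²|data] = β/(α−1) = 21.44665/8.10 = 2.6477.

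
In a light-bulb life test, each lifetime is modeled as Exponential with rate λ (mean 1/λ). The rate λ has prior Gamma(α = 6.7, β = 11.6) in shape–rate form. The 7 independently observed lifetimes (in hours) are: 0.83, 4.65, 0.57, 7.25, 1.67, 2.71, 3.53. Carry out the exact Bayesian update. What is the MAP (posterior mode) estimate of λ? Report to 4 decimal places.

With a Gamma(shape α, rate β) prior on the exponential rate λ, the posterior after n observations with total T = Σxᵢ is Gamma(α+n, β+T).
Sum of observations T = 21.21 hours; n = 7.
Posterior: Gamma(6.7+7, 11.6+21.21) = Gamma(13.7, 32.81).
Mode = (α−1)/β = 0.3871.

0.3871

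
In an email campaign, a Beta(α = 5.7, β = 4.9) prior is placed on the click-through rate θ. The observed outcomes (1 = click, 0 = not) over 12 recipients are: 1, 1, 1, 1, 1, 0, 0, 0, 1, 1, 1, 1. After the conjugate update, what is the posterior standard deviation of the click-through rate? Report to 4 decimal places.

0.0982

The Beta prior is conjugate to a Binomial/Bernoulli likelihood; the update adds successes to α and failures to β.
Posterior: Beta(α+k, β+n−k) = Beta(5.7+9, 4.9+3) = Beta(14.7, 7.9).
Var = αβ/((α+β)²(α+β+1)) = 14.7·7.9/(22.6²·23.6) = 0.00963420; SD = √0.00963420 = 0.0982.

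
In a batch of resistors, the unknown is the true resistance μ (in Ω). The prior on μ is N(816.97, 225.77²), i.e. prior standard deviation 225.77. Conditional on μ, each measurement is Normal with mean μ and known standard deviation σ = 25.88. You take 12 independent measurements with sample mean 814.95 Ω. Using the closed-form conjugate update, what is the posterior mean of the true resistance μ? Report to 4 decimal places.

814.9522

For Normal data with known variance σ², a Normal(μ₀, σ₀²) prior on μ is conjugate. Posterior precision = 1/σ₀² + n/σ²; posterior mean is the precision-weighted average of μ₀ and x̄.
n·x̄ = 12·814.95 = 9779.4.
σ₀² = 225.77² = 50972.0929, σ² = 25.88² = 669.7744; σ² + n·σ₀² = 669.7744 + 12·50972.0929 = 612334.8892.
Posterior mean = (μ₀/σ₀² + n·x̄/σ²)/(1/σ₀² + n/σ²) = (σ²·μ₀ + σ₀²·n·x̄)/(σ² + n·σ₀²) = (669.7744·816.97 + 50972.0929·9779.4)/612334.8892 = 499023670.897828/612334.8892 = 814.9522.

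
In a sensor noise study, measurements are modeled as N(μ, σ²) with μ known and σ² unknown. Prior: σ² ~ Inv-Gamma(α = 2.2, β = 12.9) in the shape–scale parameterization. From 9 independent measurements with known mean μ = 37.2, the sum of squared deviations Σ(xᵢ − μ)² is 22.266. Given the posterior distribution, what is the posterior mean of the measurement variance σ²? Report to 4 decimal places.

4.2163

With known mean μ and an Inverse-Gamma(α, β) prior on σ², the Normal likelihood is conjugate: posterior is Inv-Gamma(α + n/2, β + Σ(xᵢ−μ)²/2).
Posterior: Inv-Gamma(2.2 + 9/2, 12.9 + 22.266/2) = Inv-Gamma(6.70, 24.0330).
E[σ²|data] = β/(α−1) = 24.0330/5.70 = 4.2163.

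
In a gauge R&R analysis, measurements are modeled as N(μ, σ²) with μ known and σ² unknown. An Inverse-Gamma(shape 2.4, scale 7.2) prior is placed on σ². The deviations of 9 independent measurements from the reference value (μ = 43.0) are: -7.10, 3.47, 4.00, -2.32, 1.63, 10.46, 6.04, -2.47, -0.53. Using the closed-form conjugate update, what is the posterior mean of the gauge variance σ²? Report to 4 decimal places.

21.4547

With known mean μ and an Inverse-Gamma(α, β) prior on σ², the Normal likelihood is conjugate: posterior is Inv-Gamma(α + n/2, β + Σ(xᵢ−μ)²/2).
Σ(xᵢ−μ)² = (-7.10)² + (3.47)² + (4.00)² + (-2.32)² + (1.63)² + (10.46)² + (6.04)² + (-2.47)² + (-0.53)² = 238.7652.
Posterior: Inv-Gamma(2.4 + 9/2, 7.2 + 238.7652/2) = Inv-Gamma(6.90, 126.58260).
E[σ²|data] = β/(α−1) = 126.58260/5.90 = 21.4547.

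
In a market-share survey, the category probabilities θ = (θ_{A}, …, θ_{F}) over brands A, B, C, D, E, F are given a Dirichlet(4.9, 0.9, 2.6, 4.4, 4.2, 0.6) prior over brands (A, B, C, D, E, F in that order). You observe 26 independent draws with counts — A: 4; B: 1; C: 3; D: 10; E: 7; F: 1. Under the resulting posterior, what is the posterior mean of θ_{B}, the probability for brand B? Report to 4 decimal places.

0.0436

The Dirichlet prior is conjugate to the Multinomial likelihood: each posterior αⱼ = prior αⱼ + observed count nⱼ.
Posterior concentration: (8.9, 1.9, 5.6, 14.4, 11.2, 1.6), total = 43.6.
E[θ_{B}|data] = α_{B}/Σα = 1.9/43.6 = 0.0436.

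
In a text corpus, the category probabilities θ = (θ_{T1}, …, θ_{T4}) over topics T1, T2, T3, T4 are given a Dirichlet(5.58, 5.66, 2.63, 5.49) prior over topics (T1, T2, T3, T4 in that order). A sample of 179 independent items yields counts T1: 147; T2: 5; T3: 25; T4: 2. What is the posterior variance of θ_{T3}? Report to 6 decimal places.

The Dirichlet prior is conjugate to the Multinomial likelihood: each posterior αⱼ = prior αⱼ + observed count nⱼ.
Posterior concentration: (152.58, 10.66, 27.63, 7.49), total = 198.36.
Var[θ_j] = α_j(Σα−α_j)/((Σα)²(Σα+1)) = 27.63·170.73/(198.36²·199.36) = 0.000601.

0.000601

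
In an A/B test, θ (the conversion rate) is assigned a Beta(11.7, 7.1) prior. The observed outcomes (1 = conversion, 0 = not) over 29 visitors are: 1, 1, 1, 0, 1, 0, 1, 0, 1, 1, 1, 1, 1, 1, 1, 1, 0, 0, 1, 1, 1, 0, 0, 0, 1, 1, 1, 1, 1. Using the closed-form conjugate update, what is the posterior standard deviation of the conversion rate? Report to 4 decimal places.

0.0665

The Beta prior is conjugate to a Binomial/Bernoulli likelihood; the update adds successes to α and failures to β.
Posterior: Beta(α+k, β+n−k) = Beta(11.7+21, 7.1+8) = Beta(32.7, 15.1).
Var = αβ/((α+β)²(α+β+1)) = 32.7·15.1/(47.8²·48.8) = 0.00442842; SD = √0.00442842 = 0.0665.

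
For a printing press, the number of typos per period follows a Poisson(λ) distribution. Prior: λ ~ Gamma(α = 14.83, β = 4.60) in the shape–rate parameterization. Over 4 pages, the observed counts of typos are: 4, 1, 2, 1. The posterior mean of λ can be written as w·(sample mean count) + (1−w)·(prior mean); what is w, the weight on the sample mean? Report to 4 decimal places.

0.4651

With a Gamma(shape α, rate β) prior, the Poisson likelihood is conjugate: the posterior is Gamma(α + ΣXᵢ, β + n).
Posterior mean = (α₀+S)/(β₀+n) = [n/(β₀+n)]·(S/n) + [β₀/(β₀+n)]·(α₀/β₀), so only n and β₀ enter the weight.
Weight on data w = n/(β₀+n) = 4/(4.60+4) = 4/8.60 = 0.4651.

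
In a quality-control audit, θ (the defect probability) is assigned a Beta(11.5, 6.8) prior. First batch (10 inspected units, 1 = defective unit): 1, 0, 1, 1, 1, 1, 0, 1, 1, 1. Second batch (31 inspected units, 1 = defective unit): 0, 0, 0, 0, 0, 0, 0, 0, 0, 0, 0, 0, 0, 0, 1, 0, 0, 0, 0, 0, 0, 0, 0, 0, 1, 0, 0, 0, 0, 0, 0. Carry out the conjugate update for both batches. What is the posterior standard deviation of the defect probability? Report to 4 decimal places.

The Beta prior is conjugate to a Binomial/Bernoulli likelihood; the update adds successes to α and failures to β.
After batch 1: Beta(11.5+8, 6.8+2) = Beta(19.5, 8.8).
After batch 2: Beta(19.5+2, 8.8+29) = Beta(21.5, 37.8).
Var = αβ/((α+β)²(α+β+1)) = 21.5·37.8/(59.3²·60.3) = 0.00383269; SD = √0.00383269 = 0.0619.

0.0619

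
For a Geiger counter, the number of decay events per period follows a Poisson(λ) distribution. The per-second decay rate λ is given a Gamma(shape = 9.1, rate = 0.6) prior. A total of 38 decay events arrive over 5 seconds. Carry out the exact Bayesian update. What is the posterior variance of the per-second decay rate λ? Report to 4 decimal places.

1.5019

With a Gamma(shape α, rate β) prior, the Poisson likelihood is conjugate: the posterior is Gamma(α + ΣXᵢ, β + n).
Posterior: Gamma(α+S, β+n) = Gamma(9.1+38, 0.6+5) = Gamma(47.1, 5.6).
Var = α/β² = 47.1/5.6² = 1.5019.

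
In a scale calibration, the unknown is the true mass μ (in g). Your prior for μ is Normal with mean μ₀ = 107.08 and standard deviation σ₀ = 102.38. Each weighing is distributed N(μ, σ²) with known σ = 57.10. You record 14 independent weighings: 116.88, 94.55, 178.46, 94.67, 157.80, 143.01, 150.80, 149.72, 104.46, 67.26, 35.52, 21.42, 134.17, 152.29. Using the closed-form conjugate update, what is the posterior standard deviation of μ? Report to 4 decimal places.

15.0939

For Normal data with known variance σ², a Normal(μ₀, σ₀²) prior on μ is conjugate. Posterior precision = 1/σ₀² + n/σ²; posterior mean is the precision-weighted average of μ₀ and x̄.
σ₀² = 102.38² = 10481.6644, σ² = 57.10² = 3260.41; σ² + n·σ₀² = 3260.41 + 14·10481.6644 = 150003.7116.
Posterior precision = 1/σ₀² + n/σ² = 1/10481.6644 + 14/3260.41 = (σ² + n·σ₀²)/(σ₀²σ²) = 150003.7116/(10481.6644·3260.41); posterior variance σₙ² = σ₀²σ²/(σ² + n·σ₀²) = 10481.6644·3260.41/150003.7116 = 227.824519.
Posterior SD = √σₙ² = √(10481.6644·3260.41/150003.7116) = 15.0939.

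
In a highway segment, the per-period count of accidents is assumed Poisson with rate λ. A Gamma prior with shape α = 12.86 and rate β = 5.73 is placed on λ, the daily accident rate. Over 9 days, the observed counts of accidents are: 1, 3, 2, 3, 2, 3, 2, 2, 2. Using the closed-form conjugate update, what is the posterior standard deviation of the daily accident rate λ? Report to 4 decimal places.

With a Gamma(shape α, rate β) prior, the Poisson likelihood is conjugate: the posterior is Gamma(α + ΣXᵢ, β + n).
Sum of counts S = 20 over n = 9 days.
Posterior: Gamma(α+S, β+n) = Gamma(12.86+20, 5.73+9) = Gamma(32.86, 14.73).
SD = √α/β = √32.86/14.73 = 0.3892.

0.3892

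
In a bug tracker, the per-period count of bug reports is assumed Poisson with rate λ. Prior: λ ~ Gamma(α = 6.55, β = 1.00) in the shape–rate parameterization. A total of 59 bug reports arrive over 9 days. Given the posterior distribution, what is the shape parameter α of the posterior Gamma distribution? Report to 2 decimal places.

With a Gamma(shape α, rate β) prior, the Poisson likelihood is conjugate: the posterior is Gamma(α + ΣXᵢ, β + n).
Posterior: Gamma(α+S, β+n) = Gamma(6.55+59, 1.00+9) = Gamma(65.55, 10.00).
Posterior α = 65.55.

65.55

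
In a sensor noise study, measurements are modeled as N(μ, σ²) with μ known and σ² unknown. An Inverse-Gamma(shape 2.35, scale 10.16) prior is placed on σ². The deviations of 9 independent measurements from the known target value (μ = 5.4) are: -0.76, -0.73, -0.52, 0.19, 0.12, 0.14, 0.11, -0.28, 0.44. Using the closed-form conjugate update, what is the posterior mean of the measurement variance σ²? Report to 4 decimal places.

1.8851

With known mean μ and an Inverse-Gamma(α, β) prior on σ², the Normal likelihood is conjugate: posterior is Inv-Gamma(α + n/2, β + Σ(xᵢ−μ)²/2).
Σ(xᵢ−μ)² = (-0.76)² + (-0.73)² + (-0.52)² + (0.19)² + (0.12)² + (0.14)² + (0.11)² + (-0.28)² + (0.44)² = 1.7351.
Posterior: Inv-Gamma(2.35 + 9/2, 10.16 + 1.7351/2) = Inv-Gamma(6.85, 11.02755).
E[σ²|data] = β/(α−1) = 11.02755/5.85 = 1.8851.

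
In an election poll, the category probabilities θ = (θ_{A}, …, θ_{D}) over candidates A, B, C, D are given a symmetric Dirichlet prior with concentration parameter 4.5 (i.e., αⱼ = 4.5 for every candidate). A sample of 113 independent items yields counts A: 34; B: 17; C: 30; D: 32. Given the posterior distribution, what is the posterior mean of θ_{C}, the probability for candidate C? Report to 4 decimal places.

0.2634

The Dirichlet prior is conjugate to the Multinomial likelihood: each posterior αⱼ = prior αⱼ + observed count nⱼ.
Posterior concentration: (38.5, 21.5, 34.5, 36.5), total = 131.0.
E[θ_{C}|data] = α_{C}/Σα = 34.5/131.0 = 0.2634.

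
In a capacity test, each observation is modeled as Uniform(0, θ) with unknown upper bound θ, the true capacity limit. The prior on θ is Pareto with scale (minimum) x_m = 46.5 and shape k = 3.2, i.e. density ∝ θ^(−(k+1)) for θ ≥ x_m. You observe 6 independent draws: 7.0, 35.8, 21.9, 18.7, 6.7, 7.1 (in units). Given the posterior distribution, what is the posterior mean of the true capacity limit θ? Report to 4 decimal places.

A Pareto(scale x_m, shape k) prior on the upper bound θ of Uniform(0, θ) is conjugate: posterior is Pareto(max(x_m, max xᵢ), k + n).
Sample maximum = 35.8; prior scale x_m = 46.5 → posterior scale = max = 46.5.
Posterior shape = 3.2 + 6 = 9.2.
E[θ|data] = k·x_m/(k−1) = 9.2·46.5/8.2 = 52.1707.

52.1707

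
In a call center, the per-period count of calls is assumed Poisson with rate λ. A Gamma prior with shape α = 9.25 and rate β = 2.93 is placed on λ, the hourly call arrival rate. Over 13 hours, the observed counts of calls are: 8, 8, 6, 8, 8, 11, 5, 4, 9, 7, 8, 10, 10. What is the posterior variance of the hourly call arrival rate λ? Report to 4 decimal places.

With a Gamma(shape α, rate β) prior, the Poisson likelihood is conjugate: the posterior is Gamma(α + ΣXᵢ, β + n).
Sum of counts S = 102 over n = 13 hours.
Posterior: Gamma(α+S, β+n) = Gamma(9.25+102, 2.93+13) = Gamma(111.25, 15.93).
Var = α/β² = 111.25/15.93² = 0.4384.

0.4384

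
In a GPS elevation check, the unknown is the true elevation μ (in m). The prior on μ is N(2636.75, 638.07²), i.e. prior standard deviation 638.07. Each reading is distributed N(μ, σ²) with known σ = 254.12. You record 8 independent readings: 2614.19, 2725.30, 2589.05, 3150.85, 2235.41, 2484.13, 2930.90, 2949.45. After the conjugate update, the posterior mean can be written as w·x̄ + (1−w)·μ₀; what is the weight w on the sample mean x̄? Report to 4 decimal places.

For Normal data with known variance σ², a Normal(μ₀, σ₀²) prior on μ is conjugate. Posterior precision = 1/σ₀² + n/σ²; posterior mean is the precision-weighted average of μ₀ and x̄.
σ₀² = 638.07² = 407133.3249, σ² = 254.12² = 64576.9744. Prior precision 1/σ₀² = 1/407133.3249; data precision n/σ² = 8/64576.9744.
w = (n/σ²)/(1/σ₀² + n/σ²) = n·σ₀²/(σ² + n·σ₀²) = 8·407133.3249/(64576.9744 + 8·407133.3249) = 3257066.5992/3321643.5736 = 0.9806.

0.9806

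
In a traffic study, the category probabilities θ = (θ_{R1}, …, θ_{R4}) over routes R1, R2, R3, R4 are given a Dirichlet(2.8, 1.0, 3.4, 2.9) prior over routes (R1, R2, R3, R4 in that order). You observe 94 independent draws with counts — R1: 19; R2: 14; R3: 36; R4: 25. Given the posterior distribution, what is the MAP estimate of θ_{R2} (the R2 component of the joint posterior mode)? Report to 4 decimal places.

0.1399

The Dirichlet prior is conjugate to the Multinomial likelihood: each posterior αⱼ = prior αⱼ + observed count nⱼ.
Posterior concentration: (21.8, 15.0, 39.4, 27.9), total = 104.1.
Joint mode component: (α_{R2}−1)/(Σα−K) = 14.0/100.1 = 0.1399.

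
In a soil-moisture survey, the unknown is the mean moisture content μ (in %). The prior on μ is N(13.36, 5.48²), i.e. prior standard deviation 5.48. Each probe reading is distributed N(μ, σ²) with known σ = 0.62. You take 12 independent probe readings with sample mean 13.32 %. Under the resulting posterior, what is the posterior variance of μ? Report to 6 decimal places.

0.031999

For Normal data with known variance σ², a Normal(μ₀, σ₀²) prior on μ is conjugate. Posterior precision = 1/σ₀² + n/σ²; posterior mean is the precision-weighted average of μ₀ and x̄.
σ₀² = 5.48² = 30.0304, σ² = 0.62² = 0.3844; σ² + n·σ₀² = 0.3844 + 12·30.0304 = 360.7492.
Posterior precision = 1/σ₀² + n/σ² = 1/30.0304 + 12/0.3844 = (σ² + n·σ₀²)/(σ₀²σ²) = 360.7492/(30.0304·0.3844); posterior variance σₙ² = σ₀²σ²/(σ² + n·σ₀²) = 30.0304·0.3844/360.7492 = 0.031999.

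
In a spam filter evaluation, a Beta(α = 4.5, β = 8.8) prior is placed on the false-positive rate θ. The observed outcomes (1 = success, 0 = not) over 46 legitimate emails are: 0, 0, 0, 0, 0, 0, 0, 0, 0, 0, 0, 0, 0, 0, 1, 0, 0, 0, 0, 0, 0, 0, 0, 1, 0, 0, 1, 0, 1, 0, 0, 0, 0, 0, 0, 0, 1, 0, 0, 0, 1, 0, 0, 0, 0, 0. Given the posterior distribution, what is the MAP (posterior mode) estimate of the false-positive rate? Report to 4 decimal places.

The Beta prior is conjugate to a Binomial/Bernoulli likelihood; the update adds successes to α and failures to β.
Posterior: Beta(α+k, β+n−k) = Beta(4.5+6, 8.8+40) = Beta(10.5, 48.8).
Mode of Beta(a,b) for a,b>1 is (a−1)/(a+b−2) = 9.5/57.3 = 0.1658.

0.1658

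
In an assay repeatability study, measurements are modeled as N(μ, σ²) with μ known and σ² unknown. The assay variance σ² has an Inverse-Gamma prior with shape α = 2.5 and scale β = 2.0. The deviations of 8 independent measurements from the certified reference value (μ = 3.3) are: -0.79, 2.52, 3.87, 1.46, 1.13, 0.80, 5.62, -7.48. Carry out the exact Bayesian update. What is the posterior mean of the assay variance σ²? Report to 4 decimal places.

10.6850

With known mean μ and an Inverse-Gamma(α, β) prior on σ², the Normal likelihood is conjugate: posterior is Inv-Gamma(α + n/2, β + Σ(xᵢ−μ)²/2).
Σ(xᵢ−μ)² = (-0.79)² + (2.52)² + (3.87)² + (1.46)² + (1.13)² + (0.80)² + (5.62)² + (-7.48)² = 113.5347.
Posterior: Inv-Gamma(2.5 + 8/2, 2.0 + 113.5347/2) = Inv-Gamma(6.50, 58.76735).
E[σ²|data] = β/(α−1) = 58.76735/5.50 = 10.6850.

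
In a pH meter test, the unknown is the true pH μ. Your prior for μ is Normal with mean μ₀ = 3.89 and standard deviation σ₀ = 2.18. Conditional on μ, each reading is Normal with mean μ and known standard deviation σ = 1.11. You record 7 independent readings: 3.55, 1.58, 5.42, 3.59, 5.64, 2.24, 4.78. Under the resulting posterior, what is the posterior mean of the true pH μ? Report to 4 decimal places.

For Normal data with known variance σ², a Normal(μ₀, σ₀²) prior on μ is conjugate. Posterior precision = 1/σ₀² + n/σ²; posterior mean is the precision-weighted average of μ₀ and x̄.
Σxᵢ = 3.55 + 1.58 + 5.42 + 3.59 + 5.64 + 2.24 + 4.78 = 26.8, so n·x̄ = 26.8.
σ₀² = 2.18² = 4.7524, σ² = 1.11² = 1.2321; σ² + n·σ₀² = 1.2321 + 7·4.7524 = 34.4989.
Posterior mean = (μ₀/σ₀² + n·x̄/σ²)/(1/σ₀² + n/σ²) = (σ²·μ₀ + σ₀²·n·x̄)/(σ² + n·σ₀²) = (1.2321·3.89 + 4.7524·26.8)/34.4989 = 132.157189/34.4989 = 3.8308.

3.8308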